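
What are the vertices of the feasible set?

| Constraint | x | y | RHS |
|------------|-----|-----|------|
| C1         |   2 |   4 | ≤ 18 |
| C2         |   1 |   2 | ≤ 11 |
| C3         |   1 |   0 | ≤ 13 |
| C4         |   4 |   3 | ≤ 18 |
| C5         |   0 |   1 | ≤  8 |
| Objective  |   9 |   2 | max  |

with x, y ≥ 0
Each vertex is the intersection of two constraint boundaries that also satisfies all remaining constraints:
  x = 0 and y = 0 → (0, 0)
  4x + 3y = 18 and y = 0 → (4.5, 0)
  2x + 4y = 18 and 4x + 3y = 18 → (1.8, 3.6)
  2x + 4y = 18 and x = 0 → (0, 4.5)

Vertices: (0, 0), (4.5, 0), (1.8, 3.6), (0, 4.5)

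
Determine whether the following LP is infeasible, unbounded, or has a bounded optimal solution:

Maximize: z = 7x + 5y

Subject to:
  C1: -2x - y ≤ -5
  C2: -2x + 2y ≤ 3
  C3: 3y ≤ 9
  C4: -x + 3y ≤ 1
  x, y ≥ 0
Feasible point: (2, 1) satisfies every constraint, so the LP is feasible.
Direction d = (1, 0): for each constraint row a, a·d ≤ 0 —
  (-2)(1) + (-1)(0) = -2 ≤ 0
  (-2)(1) + (2)(0) = -2 ≤ 0
  (0)(1) + (3)(0) = 0 ≤ 0
  (-1)(1) + (3)(0) = -1 ≤ 0
and d ≥ 0, so (2, 1) + t·d stays feasible for every t ≥ 0. Along this ray z = 7x + 5y changes by 7 per unit t, so z → +∞.

The LP is unbounded; z can be made arbitrarily large.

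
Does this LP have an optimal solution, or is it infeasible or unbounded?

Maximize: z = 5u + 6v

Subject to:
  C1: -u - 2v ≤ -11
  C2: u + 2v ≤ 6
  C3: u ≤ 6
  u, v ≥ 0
C2 requires u + 2v ≤ 6, while C1 (-u - 2v ≤ -11) is equivalent to u + 2v ≥ 11. Together they would need 11 ≤ u + 2v ≤ 6, which is impossible since 11 > 6. No point satisfies all constraints.

Infeasible — the constraint set is empty.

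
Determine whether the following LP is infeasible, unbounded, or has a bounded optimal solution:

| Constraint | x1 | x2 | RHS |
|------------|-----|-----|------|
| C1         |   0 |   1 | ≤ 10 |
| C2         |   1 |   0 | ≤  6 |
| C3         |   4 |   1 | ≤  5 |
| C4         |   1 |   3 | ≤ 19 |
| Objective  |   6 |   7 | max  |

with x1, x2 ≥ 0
The point (0, 5) satisfies every constraint, so the LP is feasible; the constraints give x1 ≤ 6 and x2 ≤ 10, which with x1, x2 ≥ 0 keep the feasible region inside a bounded box. A feasible, bounded LP attains a finite optimum at a vertex.

Evaluating z = 6x1 + 7x2 at each vertex:
  (0, 0): z = 0
  (1.25, 0): z = 7.5
  (0, 5): z = 35

Bounded optimum: z* = 35 at (0, 5).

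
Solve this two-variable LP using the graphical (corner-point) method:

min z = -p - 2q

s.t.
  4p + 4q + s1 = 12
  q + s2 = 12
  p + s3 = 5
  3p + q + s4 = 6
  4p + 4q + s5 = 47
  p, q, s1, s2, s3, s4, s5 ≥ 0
p = 0, q = 3, z = -6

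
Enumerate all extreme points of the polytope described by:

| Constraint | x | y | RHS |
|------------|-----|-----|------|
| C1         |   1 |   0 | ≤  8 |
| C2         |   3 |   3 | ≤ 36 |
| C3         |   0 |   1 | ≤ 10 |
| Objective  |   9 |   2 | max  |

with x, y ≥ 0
Each vertex is the intersection of two constraint boundaries that also satisfies all remaining constraints:
  x = 0 and y = 0 → (0, 0)
  x = 8 and y = 0 → (8, 0)
  x = 8 and 3x + 3y = 36 → (8, 4)
  3x + 3y = 36 and y = 10 → (2, 10)
  y = 10 and x = 0 → (0, 10)

Vertices: (0, 0), (8, 0), (8, 4), (2, 10), (0, 10)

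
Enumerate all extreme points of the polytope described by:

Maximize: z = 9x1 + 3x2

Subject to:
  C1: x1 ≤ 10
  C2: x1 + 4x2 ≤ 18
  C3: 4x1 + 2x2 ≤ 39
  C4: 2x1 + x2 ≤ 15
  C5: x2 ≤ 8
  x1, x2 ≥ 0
Each vertex is the intersection of two constraint boundaries that also satisfies all remaining constraints:
  x1 = 0 and x2 = 0 → (0, 0)
  2x1 + x2 = 15 and x2 = 0 → (7.5, 0)
  x1 + 4x2 = 18 and 2x1 + x2 = 15 → (6, 3)
  x1 + 4x2 = 18 and x1 = 0 → (0, 4.5)

Vertices: (0, 0), (7.5, 0), (6, 3), (0, 4.5)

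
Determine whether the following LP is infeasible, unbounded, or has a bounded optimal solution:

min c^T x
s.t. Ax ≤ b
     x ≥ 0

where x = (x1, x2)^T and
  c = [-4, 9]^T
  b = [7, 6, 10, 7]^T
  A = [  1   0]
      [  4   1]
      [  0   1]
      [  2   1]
The point (1.5, 0) satisfies every constraint, so the LP is feasible; the constraints give x1 ≤ 7 and x2 ≤ 10, which with x1, x2 ≥ 0 keep the feasible region inside a bounded box. A feasible, bounded LP attains a finite optimum at a vertex.

Feasible with finite optimum z* = -6 at (1.5, 0).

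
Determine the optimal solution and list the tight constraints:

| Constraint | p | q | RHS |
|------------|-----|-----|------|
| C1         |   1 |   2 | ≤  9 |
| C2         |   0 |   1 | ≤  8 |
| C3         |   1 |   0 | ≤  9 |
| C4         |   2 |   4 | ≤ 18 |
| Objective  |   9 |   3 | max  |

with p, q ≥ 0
Optimal: p = 9, q = 0
Binding: C1, C3, C4, q ≥ 0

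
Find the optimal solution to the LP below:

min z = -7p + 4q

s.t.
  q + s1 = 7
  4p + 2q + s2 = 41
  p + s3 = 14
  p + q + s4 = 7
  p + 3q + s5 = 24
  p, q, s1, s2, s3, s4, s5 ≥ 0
Each vertex is the intersection of two constraint boundaries that also satisfies all remaining constraints:
  p = 0 and q = 0 → (0, 0)
  p + q = 7 and q = 0 → (7, 0)
  q = 7 and p + q = 7 → (0, 7)

Evaluating z = -7p + 4q at each vertex:
  (0, 0): z = 0
  (7, 0): z = -49
  (0, 7): z = 28

The minimum is at (7, 0) with z = -49.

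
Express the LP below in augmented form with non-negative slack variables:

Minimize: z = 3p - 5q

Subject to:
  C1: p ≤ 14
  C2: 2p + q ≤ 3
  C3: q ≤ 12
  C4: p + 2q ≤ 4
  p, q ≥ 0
min z = 3p - 5q

s.t.
  p + s1 = 14
  2p + q + s2 = 3
  q + s3 = 12
  p + 2q + s4 = 4
  p, q, s1, s2, s3, s4 ≥ 0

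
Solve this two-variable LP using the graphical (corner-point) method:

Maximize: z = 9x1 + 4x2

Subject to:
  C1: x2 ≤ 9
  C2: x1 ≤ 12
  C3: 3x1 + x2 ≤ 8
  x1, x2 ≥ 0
Each vertex is the intersection of two constraint boundaries that also satisfies all remaining constraints:
  x1 = 0 and x2 = 0 → (0, 0)
  3x1 + x2 = 8 and x2 = 0 → (2.667, 0)
  3x1 + x2 = 8 and x1 = 0 → (0, 8)

Evaluating z = 9x1 + 4x2 at each vertex:
  (0, 0): z = 0
  (2.667, 0): z = 24
  (0, 8): z = 32

The maximum is at (0, 8) with z = 32.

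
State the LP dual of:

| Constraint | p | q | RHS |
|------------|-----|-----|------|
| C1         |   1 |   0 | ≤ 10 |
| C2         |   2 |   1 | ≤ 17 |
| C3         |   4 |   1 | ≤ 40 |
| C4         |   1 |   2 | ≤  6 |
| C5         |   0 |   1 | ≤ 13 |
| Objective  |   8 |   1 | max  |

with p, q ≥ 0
Minimize: z = 10y1 + 17y2 + 40y3 + 6y4 + 13y5

Subject to:
  C1: -y1 - 2y2 - 4y3 - y4 ≤ -8
  C2: -y2 - y3 - 2y4 - y5 ≤ -1
  y1, y2, y3, y4, y5 ≥ 0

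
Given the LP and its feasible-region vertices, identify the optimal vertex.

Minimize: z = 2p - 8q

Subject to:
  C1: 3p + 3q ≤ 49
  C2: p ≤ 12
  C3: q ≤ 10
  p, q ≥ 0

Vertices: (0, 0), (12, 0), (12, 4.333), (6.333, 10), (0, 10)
Evaluating z = 2p - 8q at each vertex:
  (0, 0): z = 0
  (12, 0): z = 24
  (12, 4.333): z = -10.67
  (6.333, 10): z = -67.33
  (0, 10): z = -80

The smallest value is z = -80, attained at (0, 10).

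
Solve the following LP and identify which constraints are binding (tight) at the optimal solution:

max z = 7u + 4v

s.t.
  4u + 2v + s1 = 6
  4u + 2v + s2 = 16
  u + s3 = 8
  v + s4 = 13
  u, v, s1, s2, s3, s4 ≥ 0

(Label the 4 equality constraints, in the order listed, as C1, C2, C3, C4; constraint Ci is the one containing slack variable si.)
Optimal: u = 0, v = 3
Binding: C1, u ≥ 0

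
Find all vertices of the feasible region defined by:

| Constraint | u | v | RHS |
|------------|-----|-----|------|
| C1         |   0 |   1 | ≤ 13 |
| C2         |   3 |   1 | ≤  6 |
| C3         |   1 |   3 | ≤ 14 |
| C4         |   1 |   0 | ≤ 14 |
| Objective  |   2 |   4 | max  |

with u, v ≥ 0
Each vertex is the intersection of two constraint boundaries that also satisfies all remaining constraints:
  u = 0 and v = 0 → (0, 0)
  3u + v = 6 and v = 0 → (2, 0)
  3u + v = 6 and u + 3v = 14 → (0.5, 4.5)
  u + 3v = 14 and u = 0 → (0, 4.667)

Vertices: (0, 0), (2, 0), (0.5, 4.5), (0, 4.667)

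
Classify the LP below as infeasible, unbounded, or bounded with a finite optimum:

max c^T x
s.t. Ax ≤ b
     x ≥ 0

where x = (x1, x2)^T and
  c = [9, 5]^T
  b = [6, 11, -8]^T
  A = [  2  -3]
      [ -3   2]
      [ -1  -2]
Feasible point: (0, 4) satisfies every constraint, so the LP is feasible.
Direction d = (1, 1): for each constraint row a, a·d ≤ 0 —
  (2)(1) + (-3)(1) = -1 ≤ 0
  (-3)(1) + (2)(1) = -1 ≤ 0
  (-1)(1) + (-2)(1) = -3 ≤ 0
and d ≥ 0, so (0, 4) + t·d stays feasible for every t ≥ 0. Along this ray z = 9x1 + 5x2 changes by 14 per unit t, so z → +∞.

Unbounded: there is a feasible ray along which z → +∞.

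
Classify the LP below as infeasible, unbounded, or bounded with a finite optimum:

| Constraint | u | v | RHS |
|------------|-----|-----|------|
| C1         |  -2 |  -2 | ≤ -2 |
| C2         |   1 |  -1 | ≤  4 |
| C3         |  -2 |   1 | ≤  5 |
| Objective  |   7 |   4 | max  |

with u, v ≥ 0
Feasible point: (0, 1) satisfies every constraint, so the LP is feasible.
Direction d = (1, 1): for each constraint row a, a·d ≤ 0 —
  (-2)(1) + (-2)(1) = -4 ≤ 0
  (1)(1) + (-1)(1) = 0 ≤ 0
  (-2)(1) + (1)(1) = -1 ≤ 0
and d ≥ 0, so (0, 1) + t·d stays feasible for every t ≥ 0. Along this ray z = 7u + 4v changes by 11 per unit t, so z → +∞.

Unbounded: there is a feasible ray along which z → +∞.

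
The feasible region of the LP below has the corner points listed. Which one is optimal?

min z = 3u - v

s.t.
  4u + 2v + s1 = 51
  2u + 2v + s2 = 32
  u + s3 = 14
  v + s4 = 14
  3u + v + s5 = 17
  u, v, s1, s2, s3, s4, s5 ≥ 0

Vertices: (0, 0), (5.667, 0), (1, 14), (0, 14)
(0, 14) with z = -14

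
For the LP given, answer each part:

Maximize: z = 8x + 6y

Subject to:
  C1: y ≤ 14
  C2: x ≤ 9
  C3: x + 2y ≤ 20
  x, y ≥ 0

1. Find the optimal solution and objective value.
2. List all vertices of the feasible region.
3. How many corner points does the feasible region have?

1. x = 9, y = 5.5, z = 105
2. (0, 0), (9, 0), (9, 5.5), (0, 10)
3. 4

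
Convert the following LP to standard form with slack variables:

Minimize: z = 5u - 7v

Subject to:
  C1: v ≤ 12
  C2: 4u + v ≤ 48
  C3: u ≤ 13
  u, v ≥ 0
min z = 5u - 7v

s.t.
  v + s1 = 12
  4u + v + s2 = 48
  u + s3 = 13
  u, v, s1, s2, s3 ≥ 0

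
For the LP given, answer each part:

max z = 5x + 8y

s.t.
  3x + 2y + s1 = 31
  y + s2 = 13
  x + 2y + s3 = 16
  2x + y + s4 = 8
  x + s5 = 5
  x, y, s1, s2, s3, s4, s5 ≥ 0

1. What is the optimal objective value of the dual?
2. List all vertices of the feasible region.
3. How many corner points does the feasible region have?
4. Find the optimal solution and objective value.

1. 64 (by strong duality, equal to the primal optimum)
2. (0, 0), (4, 0), (0, 8)
3. 3
4. x = 0, y = 8, z = 64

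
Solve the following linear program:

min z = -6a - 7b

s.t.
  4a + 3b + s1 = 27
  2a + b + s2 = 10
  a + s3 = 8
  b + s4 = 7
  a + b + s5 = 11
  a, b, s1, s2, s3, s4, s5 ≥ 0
Each vertex is the intersection of two constraint boundaries that also satisfies all remaining constraints:
  a = 0 and b = 0 → (0, 0)
  2a + b = 10 and b = 0 → (5, 0)
  4a + 3b = 27 and 2a + b = 10 → (1.5, 7)
  b = 7 and a = 0 → (0, 7)

Evaluating z = -6a - 7b at each vertex:
  (0, 0): z = 0
  (5, 0): z = -30
  (1.5, 7): z = -58
  (0, 7): z = -49

The minimum is at (1.5, 7) with z = -58.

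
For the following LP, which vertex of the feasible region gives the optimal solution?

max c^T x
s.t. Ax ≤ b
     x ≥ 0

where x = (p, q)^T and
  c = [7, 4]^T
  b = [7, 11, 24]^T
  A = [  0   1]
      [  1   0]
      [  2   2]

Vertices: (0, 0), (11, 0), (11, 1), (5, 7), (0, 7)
(11, 1) with z = 81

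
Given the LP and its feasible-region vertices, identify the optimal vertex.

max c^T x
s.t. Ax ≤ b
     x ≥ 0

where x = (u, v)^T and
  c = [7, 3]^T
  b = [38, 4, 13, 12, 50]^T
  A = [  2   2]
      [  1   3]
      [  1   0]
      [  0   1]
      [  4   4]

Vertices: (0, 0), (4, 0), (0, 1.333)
Evaluating z = 7u + 3v at each vertex:
  (0, 0): z = 0
  (4, 0): z = 28
  (0, 1.333): z = 4

The largest value is z = 28, attained at (4, 0).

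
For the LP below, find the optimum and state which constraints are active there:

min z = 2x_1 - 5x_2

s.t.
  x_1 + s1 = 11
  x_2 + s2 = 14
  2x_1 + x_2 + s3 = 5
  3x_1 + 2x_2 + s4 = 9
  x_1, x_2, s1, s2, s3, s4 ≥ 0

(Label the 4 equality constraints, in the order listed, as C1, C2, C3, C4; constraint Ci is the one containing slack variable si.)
Optimal: x_1 = 0, x_2 = 4.5
Binding: C4, x_1 ≥ 0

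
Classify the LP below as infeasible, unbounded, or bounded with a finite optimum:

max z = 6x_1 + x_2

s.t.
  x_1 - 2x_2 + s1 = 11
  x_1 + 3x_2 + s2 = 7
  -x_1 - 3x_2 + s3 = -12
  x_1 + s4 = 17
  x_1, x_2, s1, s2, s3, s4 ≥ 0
The row x_1 + 3x_2 + s2 = 7 with s2 ≥ 0 requires x_1 + 3x_2 ≤ 7, while the row -x_1 - 3x_2 + s3 = -12 with s3 ≥ 0 is equivalent to x_1 + 3x_2 ≥ 12. Together they would need 12 ≤ x_1 + 3x_2 ≤ 7, which is impossible since 12 > 7. No point satisfies all constraints.

The feasible region is empty; the LP is infeasible.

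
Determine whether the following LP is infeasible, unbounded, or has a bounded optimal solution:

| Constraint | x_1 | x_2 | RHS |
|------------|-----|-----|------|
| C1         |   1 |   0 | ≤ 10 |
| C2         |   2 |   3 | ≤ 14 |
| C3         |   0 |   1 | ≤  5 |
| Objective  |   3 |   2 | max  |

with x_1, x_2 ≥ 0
The point (7, 0) satisfies every constraint, so the LP is feasible; the constraints give x_1 ≤ 10 and x_2 ≤ 5, which with x_1, x_2 ≥ 0 keep the feasible region inside a bounded box. A feasible, bounded LP attains a finite optimum at a vertex.

Evaluating z = 3x_1 + 2x_2 at each vertex:
  (0, 0): z = 0
  (7, 0): z = 21
  (0, 4.667): z = 9.333

Feasible with finite optimum z* = 21 at (7, 0).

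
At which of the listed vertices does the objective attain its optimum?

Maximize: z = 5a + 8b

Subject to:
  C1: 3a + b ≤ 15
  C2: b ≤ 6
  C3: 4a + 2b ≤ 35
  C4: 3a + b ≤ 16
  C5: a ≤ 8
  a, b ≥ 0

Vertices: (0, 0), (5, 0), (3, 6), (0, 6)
Evaluating z = 5a + 8b at each vertex:
  (0, 0): z = 0
  (5, 0): z = 25
  (3, 6): z = 63
  (0, 6): z = 48

The largest value is z = 63, attained at (3, 6).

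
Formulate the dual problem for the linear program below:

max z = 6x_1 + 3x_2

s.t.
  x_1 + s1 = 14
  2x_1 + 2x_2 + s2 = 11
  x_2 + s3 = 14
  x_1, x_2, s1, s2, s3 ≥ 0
Minimize: z = 14y1 + 11y2 + 14y3

Subject to:
  C1: -y1 - 2y2 ≤ -6
  C2: -2y2 - y3 ≤ -3
  y1, y2, y3 ≥ 0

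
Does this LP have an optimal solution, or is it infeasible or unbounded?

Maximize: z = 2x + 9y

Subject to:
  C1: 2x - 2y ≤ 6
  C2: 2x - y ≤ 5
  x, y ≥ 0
Feasible point: (0, 0) satisfies every constraint, so the LP is feasible.
Direction d = (0, 1): for each constraint row a, a·d ≤ 0 —
  (2)(0) + (-2)(1) = -2 ≤ 0
  (2)(0) + (-1)(1) = -1 ≤ 0
and d ≥ 0, so (0, 0) + t·d stays feasible for every t ≥ 0. Along this ray z = 2x + 9y changes by 9 per unit t, so z → +∞.

Unbounded: there is a feasible ray along which z → +∞.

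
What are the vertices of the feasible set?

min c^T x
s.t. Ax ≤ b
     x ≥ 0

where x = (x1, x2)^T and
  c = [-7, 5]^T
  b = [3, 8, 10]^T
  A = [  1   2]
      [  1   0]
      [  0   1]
Each vertex is the intersection of two constraint boundaries that also satisfies all remaining constraints:
  x1 = 0 and x2 = 0 → (0, 0)
  x1 + 2x2 = 3 and x2 = 0 → (3, 0)
  x1 + 2x2 = 3 and x1 = 0 → (0, 1.5)

Vertices: (0, 0), (3, 0), (0, 1.5)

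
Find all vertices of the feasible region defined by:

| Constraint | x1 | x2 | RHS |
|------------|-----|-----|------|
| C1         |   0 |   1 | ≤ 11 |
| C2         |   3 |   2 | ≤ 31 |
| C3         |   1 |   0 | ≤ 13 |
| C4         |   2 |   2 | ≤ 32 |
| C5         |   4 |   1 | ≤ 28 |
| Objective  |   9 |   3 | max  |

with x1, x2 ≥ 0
Each vertex is the intersection of two constraint boundaries that also satisfies all remaining constraints:
  x1 = 0 and x2 = 0 → (0, 0)
  4x1 + x2 = 28 and x2 = 0 → (7, 0)
  3x1 + 2x2 = 31 and 4x1 + x2 = 28 → (5, 8)
  x2 = 11 and 3x1 + 2x2 = 31 → (3, 11)
  x2 = 11 and x1 = 0 → (0, 11)

Vertices: (0, 0), (7, 0), (5, 8), (3, 11), (0, 11)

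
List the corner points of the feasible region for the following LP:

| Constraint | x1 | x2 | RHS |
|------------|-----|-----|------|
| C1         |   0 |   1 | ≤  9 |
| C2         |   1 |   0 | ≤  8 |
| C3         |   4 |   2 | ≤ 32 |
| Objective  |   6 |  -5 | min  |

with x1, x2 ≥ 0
Each vertex is the intersection of two constraint boundaries that also satisfies all remaining constraints:
  x1 = 0 and x2 = 0 → (0, 0)
  x1 = 8 and 4x1 + 2x2 = 32 → (8, 0)
  x2 = 9 and 4x1 + 2x2 = 32 → (3.5, 9)
  x2 = 9 and x1 = 0 → (0, 9)

Vertices: (0, 0), (8, 0), (3.5, 9), (0, 9)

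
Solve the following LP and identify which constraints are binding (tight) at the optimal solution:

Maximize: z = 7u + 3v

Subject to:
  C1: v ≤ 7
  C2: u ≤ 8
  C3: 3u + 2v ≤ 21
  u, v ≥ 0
Optimal: u = 7, v = 0
Slack at optimum:
  C1: slack = 7
  C2: slack = 1
  C3: slack = 0 (binding)
  u ≥ 0: u = 7
  v ≥ 0: v = 0 (binding)
Binding constraints: C3, v ≥ 0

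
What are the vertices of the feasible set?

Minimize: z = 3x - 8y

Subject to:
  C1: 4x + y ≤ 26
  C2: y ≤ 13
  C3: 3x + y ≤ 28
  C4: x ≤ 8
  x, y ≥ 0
Each vertex is the intersection of two constraint boundaries that also satisfies all remaining constraints:
  x = 0 and y = 0 → (0, 0)
  4x + y = 26 and y = 0 → (6.5, 0)
  4x + y = 26 and y = 13 → (3.25, 13)
  y = 13 and x = 0 → (0, 13)

Vertices: (0, 0), (6.5, 0), (3.25, 13), (0, 13)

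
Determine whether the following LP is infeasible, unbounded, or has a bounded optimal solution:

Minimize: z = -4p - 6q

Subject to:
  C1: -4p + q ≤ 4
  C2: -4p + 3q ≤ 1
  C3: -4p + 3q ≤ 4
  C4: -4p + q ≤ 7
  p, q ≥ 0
Feasible point: (0, 0) satisfies every constraint, so the LP is feasible.
Direction d = (1, 0): for each constraint row a, a·d ≤ 0 —
  (-4)(1) + (1)(0) = -4 ≤ 0
  (-4)(1) + (3)(0) = -4 ≤ 0
  (-4)(1) + (3)(0) = -4 ≤ 0
  (-4)(1) + (1)(0) = -4 ≤ 0
and d ≥ 0, so (0, 0) + t·d stays feasible for every t ≥ 0. Along this ray z = -4p - 6q changes by -4 per unit t, so z → −∞.

The LP is unbounded; z can be made arbitrarily small.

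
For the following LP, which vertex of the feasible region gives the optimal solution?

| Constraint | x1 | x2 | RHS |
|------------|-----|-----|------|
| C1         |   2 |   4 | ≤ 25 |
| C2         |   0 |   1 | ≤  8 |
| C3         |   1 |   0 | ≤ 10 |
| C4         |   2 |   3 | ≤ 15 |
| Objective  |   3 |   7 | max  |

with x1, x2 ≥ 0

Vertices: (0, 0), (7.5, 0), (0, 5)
(0, 5) with z = 35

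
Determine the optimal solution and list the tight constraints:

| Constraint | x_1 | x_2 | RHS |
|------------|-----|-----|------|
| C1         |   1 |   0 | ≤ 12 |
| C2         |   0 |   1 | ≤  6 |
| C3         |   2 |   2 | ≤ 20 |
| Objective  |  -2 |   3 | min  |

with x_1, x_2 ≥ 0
Optimal: x_1 = 10, x_2 = 0
Slack at optimum:
  C1: slack = 2
  C2: slack = 6
  C3: slack = 0 (binding)
  x_1 ≥ 0: x_1 = 10
  x_2 ≥ 0: x_2 = 0 (binding)
Binding constraints: C3, x_2 ≥ 0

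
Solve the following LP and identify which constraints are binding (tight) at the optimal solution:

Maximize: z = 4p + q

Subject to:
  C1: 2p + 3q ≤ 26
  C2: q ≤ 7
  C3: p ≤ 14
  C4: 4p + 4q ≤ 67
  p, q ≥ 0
Optimal: p = 13, q = 0
Slack at optimum:
  C1: slack = 0 (binding)
  C2: slack = 7
  C3: slack = 1
  C4: slack = 15
  p ≥ 0: p = 13
  q ≥ 0: q = 0 (binding)
Binding constraints: C1, q ≥ 0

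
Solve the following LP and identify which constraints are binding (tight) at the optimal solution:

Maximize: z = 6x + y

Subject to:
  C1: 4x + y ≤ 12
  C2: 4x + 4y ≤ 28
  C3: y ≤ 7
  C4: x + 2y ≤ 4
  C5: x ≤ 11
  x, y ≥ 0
Optimal: x = 3, y = 0
Slack at optimum:
  C1: slack = 0 (binding)
  C2: slack = 16
  C3: slack = 7
  C4: slack = 1
  C5: slack = 8
  x ≥ 0: x = 3
  y ≥ 0: y = 0 (binding)
Binding constraints: C1, y ≥ 0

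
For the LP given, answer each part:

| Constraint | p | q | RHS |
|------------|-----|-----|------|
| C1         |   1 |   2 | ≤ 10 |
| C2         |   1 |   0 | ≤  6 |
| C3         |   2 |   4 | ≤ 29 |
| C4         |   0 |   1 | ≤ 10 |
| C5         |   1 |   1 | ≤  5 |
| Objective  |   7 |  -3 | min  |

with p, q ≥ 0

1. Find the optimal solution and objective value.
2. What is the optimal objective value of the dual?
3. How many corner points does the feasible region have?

1. p = 0, q = 5, z = -15
2. -15 (by strong duality, equal to the primal optimum)
3. 3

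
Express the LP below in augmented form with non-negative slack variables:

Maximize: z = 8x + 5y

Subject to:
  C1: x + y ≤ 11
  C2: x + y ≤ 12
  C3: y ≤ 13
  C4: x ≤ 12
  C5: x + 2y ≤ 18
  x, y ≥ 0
max z = 8x + 5y

s.t.
  x + y + s1 = 11
  x + y + s2 = 12
  y + s3 = 13
  x + s4 = 12
  x + 2y + s5 = 18
  x, y, s1, s2, s3, s4, s5 ≥ 0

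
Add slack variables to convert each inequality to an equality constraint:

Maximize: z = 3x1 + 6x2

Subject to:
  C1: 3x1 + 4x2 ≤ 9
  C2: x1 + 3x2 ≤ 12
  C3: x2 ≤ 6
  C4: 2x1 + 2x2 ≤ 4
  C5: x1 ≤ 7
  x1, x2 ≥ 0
max z = 3x1 + 6x2

s.t.
  3x1 + 4x2 + s1 = 9
  x1 + 3x2 + s2 = 12
  x2 + s3 = 6
  2x1 + 2x2 + s4 = 4
  x1 + s5 = 7
  x1, x2, s1, s2, s3, s4, s5 ≥ 0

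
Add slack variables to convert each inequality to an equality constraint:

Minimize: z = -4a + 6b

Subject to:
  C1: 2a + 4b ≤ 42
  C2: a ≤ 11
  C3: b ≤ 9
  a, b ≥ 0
min z = -4a + 6b

s.t.
  2a + 4b + s1 = 42
  a + s2 = 11
  b + s3 = 9
  a, b, s1, s2, s3 ≥ 0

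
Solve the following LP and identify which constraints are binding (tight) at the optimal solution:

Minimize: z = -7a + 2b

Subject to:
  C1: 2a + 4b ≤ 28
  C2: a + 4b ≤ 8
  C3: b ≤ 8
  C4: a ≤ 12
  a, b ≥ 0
Optimal: a = 8, b = 0
Binding: C2, b ≥ 0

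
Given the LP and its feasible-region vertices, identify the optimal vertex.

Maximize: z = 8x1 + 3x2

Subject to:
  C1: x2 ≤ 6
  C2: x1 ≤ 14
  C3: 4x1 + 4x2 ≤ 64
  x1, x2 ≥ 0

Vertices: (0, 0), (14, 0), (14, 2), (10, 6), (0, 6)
Evaluating z = 8x1 + 3x2 at each vertex:
  (0, 0): z = 0
  (14, 0): z = 112
  (14, 2): z = 118
  (10, 6): z = 98
  (0, 6): z = 18

The largest value is z = 118, attained at (14, 2).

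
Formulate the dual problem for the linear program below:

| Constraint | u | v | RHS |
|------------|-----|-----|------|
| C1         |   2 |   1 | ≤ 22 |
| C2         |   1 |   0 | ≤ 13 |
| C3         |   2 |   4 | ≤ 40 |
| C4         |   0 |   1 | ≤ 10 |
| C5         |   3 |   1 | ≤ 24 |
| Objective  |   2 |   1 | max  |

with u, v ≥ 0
Minimize: z = 22y1 + 13y2 + 40y3 + 10y4 + 24y5

Subject to:
  C1: -2y1 - y2 - 2y3 - 3y5 ≤ -2
  C2: -y1 - 4y3 - y4 - y5 ≤ -1
  y1, y2, y3, y4, y5 ≥ 0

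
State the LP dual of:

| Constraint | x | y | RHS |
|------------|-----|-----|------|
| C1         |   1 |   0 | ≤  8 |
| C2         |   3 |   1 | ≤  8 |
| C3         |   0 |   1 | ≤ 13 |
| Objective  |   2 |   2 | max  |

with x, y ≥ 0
Minimize: z = 8y1 + 8y2 + 13y3

Subject to:
  C1: -y1 - 3y2 ≤ -2
  C2: -y2 - y3 ≤ -2
  y1, y2, y3 ≥ 0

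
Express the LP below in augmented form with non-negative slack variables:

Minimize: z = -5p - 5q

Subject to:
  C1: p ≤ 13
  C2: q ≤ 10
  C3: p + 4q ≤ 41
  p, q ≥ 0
min z = -5p - 5q

s.t.
  p + s1 = 13
  q + s2 = 10
  p + 4q + s3 = 41
  p, q, s1, s2, s3 ≥ 0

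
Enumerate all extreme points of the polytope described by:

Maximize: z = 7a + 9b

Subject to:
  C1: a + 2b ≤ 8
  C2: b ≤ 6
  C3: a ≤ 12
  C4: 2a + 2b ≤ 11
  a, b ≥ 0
Each vertex is the intersection of two constraint boundaries that also satisfies all remaining constraints:
  a = 0 and b = 0 → (0, 0)
  2a + 2b = 11 and b = 0 → (5.5, 0)
  a + 2b = 8 and 2a + 2b = 11 → (3, 2.5)
  a + 2b = 8 and a = 0 → (0, 4)

Vertices: (0, 0), (5.5, 0), (3, 2.5), (0, 4)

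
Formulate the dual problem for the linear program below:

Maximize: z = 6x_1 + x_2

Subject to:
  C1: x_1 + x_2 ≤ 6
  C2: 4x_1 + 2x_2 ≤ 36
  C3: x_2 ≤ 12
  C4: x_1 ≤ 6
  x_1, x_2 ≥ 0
Minimize: z = 6y1 + 36y2 + 12y3 + 6y4

Subject to:
  C1: -y1 - 4y2 - y4 ≤ -6
  C2: -y1 - 2y2 - y3 ≤ -1
  y1, y2, y3, y4 ≥ 0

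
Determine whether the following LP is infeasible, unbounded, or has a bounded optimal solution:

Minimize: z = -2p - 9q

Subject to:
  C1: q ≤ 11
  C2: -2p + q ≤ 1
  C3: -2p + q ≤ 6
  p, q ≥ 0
Feasible point: (0, 0) satisfies every constraint, so the LP is feasible.
Direction d = (1, 0): for each constraint row a, a·d ≤ 0 —
  (0)(1) + (1)(0) = 0 ≤ 0
  (-2)(1) + (1)(0) = -2 ≤ 0
  (-2)(1) + (1)(0) = -2 ≤ 0
and d ≥ 0, so (0, 0) + t·d stays feasible for every t ≥ 0. Along this ray z = -2p - 9q changes by -2 per unit t, so z → −∞.

The LP is unbounded; z can be made arbitrarily small.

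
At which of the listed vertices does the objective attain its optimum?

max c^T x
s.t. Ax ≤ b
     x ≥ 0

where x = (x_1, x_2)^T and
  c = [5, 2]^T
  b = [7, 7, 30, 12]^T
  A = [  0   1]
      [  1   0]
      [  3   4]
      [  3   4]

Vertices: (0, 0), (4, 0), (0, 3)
Evaluating z = 5x_1 + 2x_2 at each vertex:
  (0, 0): z = 0
  (4, 0): z = 20
  (0, 3): z = 6

The largest value is z = 20, attained at (4, 0).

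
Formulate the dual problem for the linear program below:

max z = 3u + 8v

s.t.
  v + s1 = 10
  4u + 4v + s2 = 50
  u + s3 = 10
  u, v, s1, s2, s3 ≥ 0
Minimize: z = 10y1 + 50y2 + 10y3

Subject to:
  C1: -4y2 - y3 ≤ -3
  C2: -y1 - 4y2 ≤ -8
  y1, y2, y3 ≥ 0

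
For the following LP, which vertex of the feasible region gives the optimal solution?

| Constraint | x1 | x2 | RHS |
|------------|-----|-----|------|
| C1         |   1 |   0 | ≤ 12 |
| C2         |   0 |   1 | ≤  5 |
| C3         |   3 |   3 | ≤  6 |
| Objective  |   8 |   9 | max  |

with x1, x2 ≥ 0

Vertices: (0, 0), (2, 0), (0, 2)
Evaluating z = 8x1 + 9x2 at each vertex:
  (0, 0): z = 0
  (2, 0): z = 16
  (0, 2): z = 18

The largest value is z = 18, attained at (0, 2).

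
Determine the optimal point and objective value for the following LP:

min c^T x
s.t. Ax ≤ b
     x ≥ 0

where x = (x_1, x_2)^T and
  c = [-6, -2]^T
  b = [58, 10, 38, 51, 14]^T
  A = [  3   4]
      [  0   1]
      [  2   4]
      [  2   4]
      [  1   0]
Each vertex is the intersection of two constraint boundaries that also satisfies all remaining constraints:
  x_1 = 0 and x_2 = 0 → (0, 0)
  x_1 = 14 and x_2 = 0 → (14, 0)
  2x_1 + 4x_2 = 38 and x_1 = 14 → (14, 2.5)
  2x_1 + 4x_2 = 38 and x_1 = 0 → (0, 9.5)

Evaluating z = -6x_1 - 2x_2 at each vertex:
  (0, 0): z = 0
  (14, 0): z = -84
  (14, 2.5): z = -89
  (0, 9.5): z = -19

The minimum is at (14, 2.5) with z = -89.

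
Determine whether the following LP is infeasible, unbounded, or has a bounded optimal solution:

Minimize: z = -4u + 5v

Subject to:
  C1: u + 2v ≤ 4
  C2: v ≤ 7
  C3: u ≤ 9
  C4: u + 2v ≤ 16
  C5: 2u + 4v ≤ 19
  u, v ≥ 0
The point (4, 0) satisfies every constraint, so the LP is feasible; the constraints give u ≤ 9 and v ≤ 7, which with u, v ≥ 0 keep the feasible region inside a bounded box. A feasible, bounded LP attains a finite optimum at a vertex.

Evaluating z = -4u + 5v at each vertex:
  (0, 0): z = 0
  (4, 0): z = -16
  (0, 2): z = 10

Bounded optimum: z* = -16 at (4, 0).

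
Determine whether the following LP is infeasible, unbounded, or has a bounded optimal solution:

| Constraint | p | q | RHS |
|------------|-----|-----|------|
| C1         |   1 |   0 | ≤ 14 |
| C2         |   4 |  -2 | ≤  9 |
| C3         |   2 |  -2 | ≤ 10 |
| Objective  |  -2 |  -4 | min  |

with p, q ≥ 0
Feasible point: (0, 0) satisfies every constraint, so the LP is feasible.
Direction d = (0, 1): for each constraint row a, a·d ≤ 0 —
  (1)(0) + (0)(1) = 0 ≤ 0
  (4)(0) + (-2)(1) = -2 ≤ 0
  (2)(0) + (-2)(1) = -2 ≤ 0
and d ≥ 0, so (0, 0) + t·d stays feasible for every t ≥ 0. Along this ray z = -2p - 4q changes by -4 per unit t, so z → −∞.

Unbounded: there is a feasible ray along which z → −∞.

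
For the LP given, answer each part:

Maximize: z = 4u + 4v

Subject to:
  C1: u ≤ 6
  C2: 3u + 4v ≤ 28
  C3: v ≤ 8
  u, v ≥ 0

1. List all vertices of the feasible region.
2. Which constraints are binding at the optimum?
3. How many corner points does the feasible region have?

1. (0, 0), (6, 0), (6, 2.5), (0, 7)
2. C1, C2
3. 4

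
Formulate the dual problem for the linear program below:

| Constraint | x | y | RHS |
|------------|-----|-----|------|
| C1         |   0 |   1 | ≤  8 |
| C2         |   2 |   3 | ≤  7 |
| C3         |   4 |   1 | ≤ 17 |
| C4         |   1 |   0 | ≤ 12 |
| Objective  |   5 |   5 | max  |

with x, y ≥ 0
Minimize: z = 8y1 + 7y2 + 17y3 + 12y4

Subject to:
  C1: -2y2 - 4y3 - y4 ≤ -5
  C2: -y1 - 3y2 - y3 ≤ -5
  y1, y2, y3, y4 ≥ 0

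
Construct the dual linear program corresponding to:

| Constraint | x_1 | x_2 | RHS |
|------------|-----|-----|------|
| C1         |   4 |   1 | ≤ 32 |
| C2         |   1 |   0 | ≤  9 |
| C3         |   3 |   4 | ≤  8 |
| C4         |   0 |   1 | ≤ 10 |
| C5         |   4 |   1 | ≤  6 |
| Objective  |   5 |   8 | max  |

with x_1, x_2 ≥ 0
Minimize: z = 32y1 + 9y2 + 8y3 + 10y4 + 6y5

Subject to:
  C1: -4y1 - y2 - 3y3 - 4y5 ≤ -5
  C2: -y1 - 4y3 - y4 - y5 ≤ -8
  y1, y2, y3, y4, y5 ≥ 0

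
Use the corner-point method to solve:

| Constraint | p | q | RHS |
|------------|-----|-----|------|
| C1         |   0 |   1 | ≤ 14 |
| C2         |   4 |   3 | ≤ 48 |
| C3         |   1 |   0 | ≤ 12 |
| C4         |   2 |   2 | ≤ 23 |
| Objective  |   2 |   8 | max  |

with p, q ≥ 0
Each vertex is the intersection of two constraint boundaries that also satisfies all remaining constraints:
  p = 0 and q = 0 → (0, 0)
  2p + 2q = 23 and q = 0 → (11.5, 0)
  2p + 2q = 23 and p = 0 → (0, 11.5)

Evaluating z = 2p + 8q at each vertex:
  (0, 0): z = 0
  (11.5, 0): z = 23
  (0, 11.5): z = 92

The maximum is at (0, 11.5) with z = 92.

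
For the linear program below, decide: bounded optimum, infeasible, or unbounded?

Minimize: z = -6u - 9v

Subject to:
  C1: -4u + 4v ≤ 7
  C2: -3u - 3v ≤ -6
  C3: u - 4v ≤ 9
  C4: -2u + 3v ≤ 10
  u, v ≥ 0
Feasible point: (1, 1) satisfies every constraint, so the LP is feasible.
Direction d = (4, 1): for each constraint row a, a·d ≤ 0 —
  (-4)(4) + (4)(1) = -12 ≤ 0
  (-3)(4) + (-3)(1) = -15 ≤ 0
  (1)(4) + (-4)(1) = 0 ≤ 0
  (-2)(4) + (3)(1) = -5 ≤ 0
and d ≥ 0, so (1, 1) + t·d stays feasible for every t ≥ 0. Along this ray z = -6u - 9v changes by -33 per unit t, so z → −∞.

Unbounded — the objective can decrease without bound over the feasible region.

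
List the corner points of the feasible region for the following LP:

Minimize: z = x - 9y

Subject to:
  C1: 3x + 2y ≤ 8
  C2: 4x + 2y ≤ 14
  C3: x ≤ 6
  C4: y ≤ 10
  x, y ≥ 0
Each vertex is the intersection of two constraint boundaries that also satisfies all remaining constraints:
  x = 0 and y = 0 → (0, 0)
  3x + 2y = 8 and y = 0 → (2.667, 0)
  3x + 2y = 8 and x = 0 → (0, 4)

Vertices: (0, 0), (2.667, 0), (0, 4)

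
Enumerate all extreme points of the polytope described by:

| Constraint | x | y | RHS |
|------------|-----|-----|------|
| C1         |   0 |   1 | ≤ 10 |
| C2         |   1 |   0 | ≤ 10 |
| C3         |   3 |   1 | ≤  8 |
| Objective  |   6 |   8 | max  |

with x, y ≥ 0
Each vertex is the intersection of two constraint boundaries that also satisfies all remaining constraints:
  x = 0 and y = 0 → (0, 0)
  3x + y = 8 and y = 0 → (2.667, 0)
  3x + y = 8 and x = 0 → (0, 8)

Vertices: (0, 0), (2.667, 0), (0, 8)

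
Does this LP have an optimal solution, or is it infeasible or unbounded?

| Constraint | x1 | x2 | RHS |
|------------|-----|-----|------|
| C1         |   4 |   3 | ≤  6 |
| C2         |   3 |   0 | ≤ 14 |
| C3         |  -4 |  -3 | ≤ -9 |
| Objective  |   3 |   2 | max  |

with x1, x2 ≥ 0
C1 requires 4x1 + 3x2 ≤ 6, while C3 (-4x1 - 3x2 ≤ -9) is equivalent to 4x1 + 3x2 ≥ 9. Together they would need 9 ≤ 4x1 + 3x2 ≤ 6, which is impossible since 9 > 6. No point satisfies all constraints.

Infeasible — the constraint set is empty.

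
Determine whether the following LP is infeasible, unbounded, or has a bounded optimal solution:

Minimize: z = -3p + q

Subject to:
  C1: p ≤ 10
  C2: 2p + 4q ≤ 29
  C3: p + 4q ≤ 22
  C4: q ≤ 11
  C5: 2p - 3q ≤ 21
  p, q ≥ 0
The point (10, 0) satisfies every constraint, so the LP is feasible; the constraints give p ≤ 10 and q ≤ 11, which with p, q ≥ 0 keep the feasible region inside a bounded box. A feasible, bounded LP attains a finite optimum at a vertex.

Evaluating z = -3p + q at each vertex:
  (0, 0): z = 0
  (10, 0): z = -30
  (10, 2.25): z = -27.75
  (7, 3.75): z = -17.25
  (0, 5.5): z = 5.5

Feasible with finite optimum z* = -30 at (10, 0).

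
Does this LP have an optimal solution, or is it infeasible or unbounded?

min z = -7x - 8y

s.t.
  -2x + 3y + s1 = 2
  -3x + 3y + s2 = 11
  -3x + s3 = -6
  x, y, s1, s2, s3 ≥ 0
Feasible point: (2, 0) satisfies every constraint, so the LP is feasible.
Direction d = (1, 0): for each constraint row a, a·d ≤ 0 —
  (-2)(1) + (3)(0) = -2 ≤ 0
  (-3)(1) + (3)(0) = -3 ≤ 0
  (-3)(1) + (0)(0) = -3 ≤ 0
and d ≥ 0, so (2, 0) + t·d stays feasible for every t ≥ 0. Along this ray z = -7x - 8y changes by -7 per unit t, so z → −∞.

Unbounded — the objective can decrease without bound over the feasible region.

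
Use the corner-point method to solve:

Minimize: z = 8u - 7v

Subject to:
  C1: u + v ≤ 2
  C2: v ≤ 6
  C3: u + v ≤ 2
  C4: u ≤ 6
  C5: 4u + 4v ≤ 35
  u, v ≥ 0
Each vertex is the intersection of two constraint boundaries that also satisfies all remaining constraints:
  u = 0 and v = 0 → (0, 0)
  u + v = 2 and v = 0 → (2, 0)
  u + v = 2 and u = 0 → (0, 2)

Evaluating z = 8u - 7v at each vertex:
  (0, 0): z = 0
  (2, 0): z = 16
  (0, 2): z = -14

The minimum is at (0, 2) with z = -14.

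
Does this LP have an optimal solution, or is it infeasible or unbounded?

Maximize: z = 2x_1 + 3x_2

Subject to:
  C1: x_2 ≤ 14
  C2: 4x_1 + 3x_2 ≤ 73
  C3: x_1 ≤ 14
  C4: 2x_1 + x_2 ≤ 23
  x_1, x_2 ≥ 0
The point (4.5, 14) satisfies every constraint, so the LP is feasible; the constraints give x_1 ≤ 14 and x_2 ≤ 14, which with x_1, x_2 ≥ 0 keep the feasible region inside a bounded box. A feasible, bounded LP attains a finite optimum at a vertex.

Feasible with finite optimum z* = 51 at (4.5, 14).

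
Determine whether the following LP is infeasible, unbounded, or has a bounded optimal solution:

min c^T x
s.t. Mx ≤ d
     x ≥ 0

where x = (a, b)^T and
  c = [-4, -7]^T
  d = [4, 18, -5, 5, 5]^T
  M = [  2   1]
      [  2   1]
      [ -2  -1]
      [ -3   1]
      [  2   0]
One constraint requires 2a + b ≤ 4, while the constraint -2a - b ≤ -5 is equivalent to 2a + b ≥ 5. Together they would need 5 ≤ 2a + b ≤ 4, which is impossible since 5 > 4. No point satisfies all constraints.

Infeasible: no point satisfies all constraints simultaneously.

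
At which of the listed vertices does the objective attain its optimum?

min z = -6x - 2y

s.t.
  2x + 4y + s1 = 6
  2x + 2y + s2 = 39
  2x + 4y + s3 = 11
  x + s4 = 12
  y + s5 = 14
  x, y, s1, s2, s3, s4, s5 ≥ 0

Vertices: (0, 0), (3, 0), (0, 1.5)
(3, 0) with z = -18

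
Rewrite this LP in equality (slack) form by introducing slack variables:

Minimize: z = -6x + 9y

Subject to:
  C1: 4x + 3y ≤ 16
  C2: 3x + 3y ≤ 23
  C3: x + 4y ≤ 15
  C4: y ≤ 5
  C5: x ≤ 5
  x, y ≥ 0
min z = -6x + 9y

s.t.
  4x + 3y + s1 = 16
  3x + 3y + s2 = 23
  x + 4y + s3 = 15
  y + s4 = 5
  x + s5 = 5
  x, y, s1, s2, s3, s4, s5 ≥ 0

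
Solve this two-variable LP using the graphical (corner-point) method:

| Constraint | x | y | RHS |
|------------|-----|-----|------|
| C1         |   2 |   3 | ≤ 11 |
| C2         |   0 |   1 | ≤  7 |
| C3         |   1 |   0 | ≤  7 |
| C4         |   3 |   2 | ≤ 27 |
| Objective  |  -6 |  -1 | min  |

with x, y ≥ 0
x = 5.5, y = 0, z = -33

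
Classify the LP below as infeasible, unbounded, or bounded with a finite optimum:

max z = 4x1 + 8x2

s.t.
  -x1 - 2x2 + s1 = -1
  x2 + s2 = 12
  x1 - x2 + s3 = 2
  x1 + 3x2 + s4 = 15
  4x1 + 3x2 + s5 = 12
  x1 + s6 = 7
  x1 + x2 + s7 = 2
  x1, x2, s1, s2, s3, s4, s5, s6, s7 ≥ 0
The point (0, 2) satisfies every constraint, so the LP is feasible; the constraints give x1 ≤ 7 and x2 ≤ 12, which with x1, x2 ≥ 0 keep the feasible region inside a bounded box. A feasible, bounded LP attains a finite optimum at a vertex.

Evaluating z = 4x1 + 8x2 at each vertex:
  (0, 0.5): z = 4
  (1, 0): z = 4
  (2, 0): z = 8
  (0, 2): z = 16

Bounded optimum: z* = 16 at (0, 2).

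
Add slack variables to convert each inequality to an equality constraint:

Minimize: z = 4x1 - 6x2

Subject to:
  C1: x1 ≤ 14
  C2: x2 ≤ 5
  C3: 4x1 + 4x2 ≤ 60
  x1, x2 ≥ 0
min z = 4x1 - 6x2

s.t.
  x1 + s1 = 14
  x2 + s2 = 5
  4x1 + 4x2 + s3 = 60
  x1, x2, s1, s2, s3 ≥ 0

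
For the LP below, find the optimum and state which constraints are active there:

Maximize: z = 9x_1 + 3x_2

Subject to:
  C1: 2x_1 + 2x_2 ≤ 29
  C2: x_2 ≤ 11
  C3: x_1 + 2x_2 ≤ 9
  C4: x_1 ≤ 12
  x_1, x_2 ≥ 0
Optimal: x_1 = 9, x_2 = 0
Slack at optimum:
  C1: slack = 11
  C2: slack = 11
  C3: slack = 0 (binding)
  C4: slack = 3
  x_1 ≥ 0: x_1 = 9
  x_2 ≥ 0: x_2 = 0 (binding)
Binding constraints: C3, x_2 ≥ 0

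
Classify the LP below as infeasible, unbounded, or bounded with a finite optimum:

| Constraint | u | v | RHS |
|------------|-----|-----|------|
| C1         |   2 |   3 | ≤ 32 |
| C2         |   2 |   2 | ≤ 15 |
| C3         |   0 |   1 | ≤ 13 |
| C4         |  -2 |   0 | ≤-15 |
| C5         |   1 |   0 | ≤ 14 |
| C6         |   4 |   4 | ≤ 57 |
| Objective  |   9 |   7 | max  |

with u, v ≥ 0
The point (7.5, 0) satisfies every constraint, so the LP is feasible; the constraints give u ≤ 14 and v ≤ 13, which with u, v ≥ 0 keep the feasible region inside a bounded box. A feasible, bounded LP attains a finite optimum at a vertex.

Evaluating z = 9u + 7v at each vertex:
  (7.5, 0): z = 67.5

Bounded optimum: z* = 67.5 at (7.5, 0).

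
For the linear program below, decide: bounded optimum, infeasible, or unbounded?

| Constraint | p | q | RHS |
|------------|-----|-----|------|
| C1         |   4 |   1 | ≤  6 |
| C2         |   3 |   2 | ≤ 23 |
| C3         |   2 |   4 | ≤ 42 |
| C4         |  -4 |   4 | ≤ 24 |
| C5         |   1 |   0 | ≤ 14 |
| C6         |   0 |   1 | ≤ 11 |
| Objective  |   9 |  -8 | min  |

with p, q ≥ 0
The point (0, 6) satisfies every constraint, so the LP is feasible; the constraints give p ≤ 14 and q ≤ 11, which with p, q ≥ 0 keep the feasible region inside a bounded box. A feasible, bounded LP attains a finite optimum at a vertex.

Evaluating z = 9p - 8q at each vertex:
  (0, 0): z = 0
  (1.5, 0): z = 13.5
  (0, 6): z = -48

The LP has an optimal solution: (0, 6) with z = -48.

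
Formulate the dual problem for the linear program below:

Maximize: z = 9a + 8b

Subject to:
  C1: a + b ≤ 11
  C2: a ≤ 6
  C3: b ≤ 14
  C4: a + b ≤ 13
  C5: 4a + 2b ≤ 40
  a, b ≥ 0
Minimize: z = 11y1 + 6y2 + 14y3 + 13y4 + 40y5

Subject to:
  C1: -y1 - y2 - y4 - 4y5 ≤ -9
  C2: -y1 - y3 - y4 - 2y5 ≤ -8
  y1, y2, y3, y4, y5 ≥ 0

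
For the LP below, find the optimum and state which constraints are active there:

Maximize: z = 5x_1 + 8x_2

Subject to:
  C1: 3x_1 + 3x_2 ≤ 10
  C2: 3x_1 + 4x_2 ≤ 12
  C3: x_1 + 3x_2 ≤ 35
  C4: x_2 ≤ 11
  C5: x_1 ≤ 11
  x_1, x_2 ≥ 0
Optimal: x_1 = 0, x_2 = 3
Binding: C2, x_1 ≥ 0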